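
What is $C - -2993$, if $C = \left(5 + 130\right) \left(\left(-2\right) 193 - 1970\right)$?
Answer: $-315067$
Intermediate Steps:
$C = -318060$ ($C = 135 \left(-386 - 1970\right) = 135 \left(-2356\right) = -318060$)
$C - -2993 = -318060 - -2993 = -318060 + 2993 = -315067$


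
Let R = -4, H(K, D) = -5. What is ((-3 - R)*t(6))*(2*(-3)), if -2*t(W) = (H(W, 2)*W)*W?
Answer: -540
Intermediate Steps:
t(W) = 5*W²/2 (t(W) = -(-5*W)*W/2 = -(-5)*W²/2 = 5*W²/2)
((-3 - R)*t(6))*(2*(-3)) = ((-3 - 1*(-4))*((5/2)*6²))*(2*(-3)) = ((-3 + 4)*((5/2)*36))*(-6) = (1*90)*(-6) = 90*(-6) = -540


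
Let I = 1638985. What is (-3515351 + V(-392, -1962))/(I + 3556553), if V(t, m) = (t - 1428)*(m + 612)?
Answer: -1058351/5195538 ≈ -0.20370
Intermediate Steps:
V(t, m) = (-1428 + t)*(612 + m)
(-3515351 + V(-392, -1962))/(I + 3556553) = (-3515351 + (-873936 - 1428*(-1962) + 612*(-392) - 1962*(-392)))/(1638985 + 3556553) = (-3515351 + (-873936 + 2801736 - 239904 + 769104))/5195538 = (-3515351 + 2457000)*(1/5195538) = -1058351*1/5195538 = -1058351/5195538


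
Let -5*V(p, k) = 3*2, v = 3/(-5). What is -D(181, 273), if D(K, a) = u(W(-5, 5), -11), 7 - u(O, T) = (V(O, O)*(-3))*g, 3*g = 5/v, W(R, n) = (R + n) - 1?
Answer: -17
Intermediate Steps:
v = -3/5 (v = 3*(-1/5) = -3/5 ≈ -0.60000)
V(p, k) = -6/5 (V(p, k) = -3*2/5 = -1/5*6 = -6/5)
W(R, n) = -1 + R + n
g = -25/9 (g = (5/(-3/5))/3 = (5*(-5/3))/3 = (1/3)*(-25/3) = -25/9 ≈ -2.7778)
u(O, T) = 17 (u(O, T) = 7 - (-6/5*(-3))*(-25)/9 = 7 - 18*(-25)/(5*9) = 7 - 1*(-10) = 7 + 10 = 17)
D(K, a) = 17
-D(181, 273) = -1*17 = -17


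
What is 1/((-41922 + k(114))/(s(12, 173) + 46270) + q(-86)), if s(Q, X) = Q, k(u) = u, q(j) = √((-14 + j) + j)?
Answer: -80623244/16673511847 - 535505881*I*√186/100041071082 ≈ -0.0048354 - 0.073003*I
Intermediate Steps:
q(j) = √(-14 + 2*j)
1/((-41922 + k(114))/(s(12, 173) + 46270) + q(-86)) = 1/((-41922 + 114)/(12 + 46270) + √(-14 + 2*(-86))) = 1/(-41808/46282 + √(-14 - 172)) = 1/(-41808*1/46282 + √(-186)) = 1/(-20904/23141 + I*√186)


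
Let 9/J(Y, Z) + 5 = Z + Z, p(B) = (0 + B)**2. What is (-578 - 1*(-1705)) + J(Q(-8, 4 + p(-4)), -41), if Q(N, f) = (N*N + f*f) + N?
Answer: 32680/29 ≈ 1126.9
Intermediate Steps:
p(B) = B**2
Q(N, f) = N + N**2 + f**2 (Q(N, f) = (N**2 + f**2) + N = N + N**2 + f**2)
J(Y, Z) = 9/(-5 + 2*Z) (J(Y, Z) = 9/(-5 + (Z + Z)) = 9/(-5 + 2*Z))
(-578 - 1*(-1705)) + J(Q(-8, 4 + p(-4)), -41) = (-578 - 1*(-1705)) + 9/(-5 + 2*(-41)) = (-578 + 1705) + 9/(-5 - 82) = 1127 + 9/(-87) = 1127 + 9*(-1/87) = 1127 - 3/29 = 32680/29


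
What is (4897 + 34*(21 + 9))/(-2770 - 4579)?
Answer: -5917/7349 ≈ -0.80514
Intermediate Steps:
(4897 + 34*(21 + 9))/(-2770 - 4579) = (4897 + 34*30)/(-7349) = (4897 + 1020)*(-1/7349) = 5917*(-1/7349) = -5917/7349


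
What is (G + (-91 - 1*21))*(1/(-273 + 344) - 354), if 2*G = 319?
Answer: -2387635/142 ≈ -16814.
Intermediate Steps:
G = 319/2 (G = (1/2)*319 = 319/2 ≈ 159.50)
(G + (-91 - 1*21))*(1/(-273 + 344) - 354) = (319/2 + (-91 - 1*21))*(1/(-273 + 344) - 354) = (319/2 + (-91 - 21))*(1/71 - 354) = (319/2 - 112)*(1/71 - 354) = (95/2)*(-25133/71) = -2387635/142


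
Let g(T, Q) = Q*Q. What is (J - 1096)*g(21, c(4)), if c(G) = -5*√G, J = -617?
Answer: -171300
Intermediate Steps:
g(T, Q) = Q²
(J - 1096)*g(21, c(4)) = (-617 - 1096)*(-5*√4)² = -1713*(-5*2)² = -1713*(-10)² = -1713*100 = -171300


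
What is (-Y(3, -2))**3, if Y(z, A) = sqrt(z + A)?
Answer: -1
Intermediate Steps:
Y(z, A) = sqrt(A + z)
(-Y(3, -2))**3 = (-sqrt(-2 + 3))**3 = (-sqrt(1))**3 = (-1*1)**3 = (-1)**3 = -1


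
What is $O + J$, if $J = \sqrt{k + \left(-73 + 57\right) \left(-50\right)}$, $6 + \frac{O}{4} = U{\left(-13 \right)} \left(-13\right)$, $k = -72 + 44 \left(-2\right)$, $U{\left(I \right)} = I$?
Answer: $652 + 8 \sqrt{10} \approx 677.3$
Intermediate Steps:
$k = -160$ ($k = -72 - 88 = -160$)
$O = 652$ ($O = -24 + 4 \left(\left(-13\right) \left(-13\right)\right) = -24 + 4 \cdot 169 = -24 + 676 = 652$)
$J = 8 \sqrt{10}$ ($J = \sqrt{-160 + \left(-73 + 57\right) \left(-50\right)} = \sqrt{-160 - -800} = \sqrt{-160 + 800} = \sqrt{640} = 8 \sqrt{10} \approx 25.298$)
$O + J = 652 + 8 \sqrt{10}$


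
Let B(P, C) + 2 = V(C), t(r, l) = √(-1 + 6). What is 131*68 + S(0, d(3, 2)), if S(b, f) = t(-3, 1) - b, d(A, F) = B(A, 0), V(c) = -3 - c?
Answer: 8908 + √5 ≈ 8910.2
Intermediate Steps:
t(r, l) = √5
B(P, C) = -5 - C (B(P, C) = -2 + (-3 - C) = -5 - C)
d(A, F) = -5 (d(A, F) = -5 - 1*0 = -5 + 0 = -5)
S(b, f) = √5 - b
131*68 + S(0, d(3, 2)) = 131*68 + (√5 - 1*0) = 8908 + (√5 + 0) = 8908 + √5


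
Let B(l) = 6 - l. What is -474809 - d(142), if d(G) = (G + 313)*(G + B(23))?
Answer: -531684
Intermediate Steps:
d(G) = (-17 + G)*(313 + G) (d(G) = (G + 313)*(G + (6 - 1*23)) = (313 + G)*(G + (6 - 23)) = (313 + G)*(G - 17) = (313 + G)*(-17 + G) = (-17 + G)*(313 + G))
-474809 - d(142) = -474809 - (-5321 + 142² + 296*142) = -474809 - (-5321 + 20164 + 42032) = -474809 - 1*56875 = -474809 - 56875 = -531684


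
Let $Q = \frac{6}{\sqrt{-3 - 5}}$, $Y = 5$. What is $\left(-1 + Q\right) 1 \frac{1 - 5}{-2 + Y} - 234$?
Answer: $- \frac{698}{3} + 2 i \sqrt{2} \approx -232.67 + 2.8284 i$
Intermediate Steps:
$Q = - \frac{3 i \sqrt{2}}{2}$ ($Q = \frac{6}{\sqrt{-8}} = \frac{6}{2 i \sqrt{2}} = 6 \left(- \frac{i \sqrt{2}}{4}\right) = - \frac{3 i \sqrt{2}}{2} \approx - 2.1213 i$)
$\left(-1 + Q\right) 1 \frac{1 - 5}{-2 + Y} - 234 = \left(-1 - \frac{3 i \sqrt{2}}{2}\right) 1 \frac{1 - 5}{-2 + 5} - 234 = \left(-1 - \frac{3 i \sqrt{2}}{2}\right) 1 \left(- \frac{4}{3}\right) - 234 = \left(-1 - \frac{3 i \sqrt{2}}{2}\right) \left(- \frac{4}{3}\right) - 234 = \left(\frac{4}{3} + 2 i \sqrt{2}\right) - 234 = - \frac{698}{3} + 2 i \sqrt{2}$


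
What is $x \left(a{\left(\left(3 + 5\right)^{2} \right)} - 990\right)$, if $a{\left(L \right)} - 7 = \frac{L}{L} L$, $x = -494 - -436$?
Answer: $53302$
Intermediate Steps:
$x = -58$ ($x = -494 + 436 = -58$)
$a{\left(L \right)} = 7 + L$ ($a{\left(L \right)} = 7 + \frac{L}{L} L = 7 + 1 L = 7 + L$)
$x \left(a{\left(\left(3 + 5\right)^{2} \right)} - 990\right) = - 58 \left(\left(7 + \left(3 + 5\right)^{2}\right) - 990\right) = - 58 \left(\left(7 + 8^{2}\right) - 990\right) = - 58 \left(\left(7 + 64\right) - 990\right) = - 58 \left(71 - 990\right) = \left(-58\right) \left(-919\right) = 53302$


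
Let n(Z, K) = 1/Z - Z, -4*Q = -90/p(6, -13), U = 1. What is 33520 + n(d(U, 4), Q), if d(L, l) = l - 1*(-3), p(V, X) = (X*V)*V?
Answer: 234592/7 ≈ 33513.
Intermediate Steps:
p(V, X) = X*V² (p(V, X) = (V*X)*V = X*V²)
d(L, l) = 3 + l (d(L, l) = l + 3 = 3 + l)
Q = -5/104 (Q = -(-45)/(2*((-13*6²))) = -(-45)/(2*((-13*36))) = -(-45)/(2*(-468)) = -(-45)*(-1)/(2*468) = -¼*5/26 = -5/104 ≈ -0.048077)
33520 + n(d(U, 4), Q) = 33520 + (1/(3 + 4) - (3 + 4)) = 33520 + (1/7 - 1*7) = 33520 + (⅐ - 7) = 33520 - 48/7 = 234592/7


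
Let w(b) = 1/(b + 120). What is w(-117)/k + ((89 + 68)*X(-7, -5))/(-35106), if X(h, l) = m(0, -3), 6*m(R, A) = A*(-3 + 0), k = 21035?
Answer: -9884081/1476909420 ≈ -0.0066924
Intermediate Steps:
m(R, A) = -A/2 (m(R, A) = (A*(-3 + 0))/6 = (A*(-3))/6 = (-3*A)/6 = -A/2)
X(h, l) = 3/2 (X(h, l) = -½*(-3) = 3/2)
w(b) = 1/(120 + b)
w(-117)/k + ((89 + 68)*X(-7, -5))/(-35106) = 1/((120 - 117)*21035) + ((89 + 68)*(3/2))/(-35106) = (1/21035)/3 + (157*(3/2))*(-1/35106) = (⅓)*(1/21035) + (471/2)*(-1/35106) = 1/63105 - 157/23404 = -9884081/1476909420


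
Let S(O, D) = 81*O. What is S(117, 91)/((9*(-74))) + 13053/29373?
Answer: -9987949/724534 ≈ -13.785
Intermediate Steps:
S(117, 91)/((9*(-74))) + 13053/29373 = (81*117)/((9*(-74))) + 13053/29373 = 9477/(-666) + 13053*(1/29373) = 9477*(-1/666) + 4351/9791 = -1053/74 + 4351/9791 = -9987949/724534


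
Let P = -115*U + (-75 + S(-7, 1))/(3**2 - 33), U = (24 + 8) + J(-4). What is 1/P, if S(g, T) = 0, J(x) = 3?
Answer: -8/32175 ≈ -0.00024864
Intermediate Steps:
U = 35 (U = (24 + 8) + 3 = 32 + 3 = 35)
P = -32175/8 (P = -115*35 + (-75 + 0)/(3**2 - 33) = -4025 - 75/(9 - 33) = -4025 - 75/(-24) = -4025 - 75*(-1/24) = -4025 + 25/8 = -32175/8 ≈ -4021.9)
1/P = 1/(-32175/8) = -8/32175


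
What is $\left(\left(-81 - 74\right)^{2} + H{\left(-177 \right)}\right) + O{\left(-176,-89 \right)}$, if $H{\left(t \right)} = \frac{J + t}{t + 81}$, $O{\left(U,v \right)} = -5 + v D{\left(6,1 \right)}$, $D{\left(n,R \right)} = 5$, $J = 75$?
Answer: $\frac{377217}{16} \approx 23576.0$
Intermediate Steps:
$O{\left(U,v \right)} = -5 + 5 v$ ($O{\left(U,v \right)} = -5 + v 5 = -5 + 5 v$)
$H{\left(t \right)} = \frac{75 + t}{81 + t}$ ($H{\left(t \right)} = \frac{75 + t}{t + 81} = \frac{75 + t}{81 + t}$)
$\left(\left(-81 - 74\right)^{2} + H{\left(-177 \right)}\right) + O{\left(-176,-89 \right)} = \left(\left(-81 - 74\right)^{2} + \frac{75 - 177}{81 - 177}\right) + \left(-5 + 5 \left(-89\right)\right) = \left(\left(-155\right)^{2} + \frac{1}{-96} \left(-102\right)\right) - 450 = \left(24025 - - \frac{17}{16}\right) - 450 = \left(24025 + \frac{17}{16}\right) - 450 = \frac{384417}{16} - 450 = \frac{377217}{16}$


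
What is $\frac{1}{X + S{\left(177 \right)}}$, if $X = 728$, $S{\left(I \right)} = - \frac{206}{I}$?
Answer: $\frac{177}{128650} \approx 0.0013758$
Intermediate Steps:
$\frac{1}{X + S{\left(177 \right)}} = \frac{1}{728 - \frac{206}{177}} = \frac{1}{\frac{128650}{177}} = \frac{177}{128650}$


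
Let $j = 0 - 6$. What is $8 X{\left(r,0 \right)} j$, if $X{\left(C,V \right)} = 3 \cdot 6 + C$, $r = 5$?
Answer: $-1104$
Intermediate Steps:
$X{\left(C,V \right)} = 18 + C$
$j = -6$ ($j = 0 - 6 = -6$)
$8 X{\left(r,0 \right)} j = 8 \left(18 + 5\right) \left(-6\right) = 8 \cdot 23 \left(-6\right) = 8 \left(-138\right) = -1104$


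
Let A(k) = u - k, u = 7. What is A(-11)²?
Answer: 324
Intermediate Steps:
A(k) = 7 - k
A(-11)² = (7 - 1*(-11))² = (7 + 11)² = 18² = 324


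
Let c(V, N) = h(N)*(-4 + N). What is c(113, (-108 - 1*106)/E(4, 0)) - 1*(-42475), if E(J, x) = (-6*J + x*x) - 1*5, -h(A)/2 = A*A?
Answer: 1026946759/24389 ≈ 42107.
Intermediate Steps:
h(A) = -2*A² (h(A) = -2*A*A = -2*A²)
E(J, x) = -5 + x² - 6*J (E(J, x) = (-6*J + x²) - 5 = (x² - 6*J) - 5 = -5 + x² - 6*J)
c(V, N) = -2*N²*(-4 + N) (c(V, N) = (-2*N²)*(-4 + N) = -2*N²*(-4 + N))
c(113, (-108 - 1*106)/E(4, 0)) - 1*(-42475) = 2*((-108 - 1*106)/(-5 + 0² - 6*4))²*(4 - (-108 - 1*106)/(-5 + 0² - 6*4)) - 1*(-42475) = 2*((-108 - 106)/(-5 + 0 - 24))²*(4 - (-108 - 106)/(-5 + 0 - 24)) + 42475 = 2*(-214/(-29))²*(4 - (-214)/(-29)) + 42475 = 2*(-214*(-1/29))²*(4 - (-214)*(-1)/29) + 42475 = 2*(214/29)²*(4 - 1*214/29) + 42475 = 2*(45796/841)*(4 - 214/29) + 42475 = 2*(45796/841)*(-98/29) + 42475 = -8976016/24389 + 42475 = 1026946759/24389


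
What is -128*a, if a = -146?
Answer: 18688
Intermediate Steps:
-128*a = -128*(-146) = 18688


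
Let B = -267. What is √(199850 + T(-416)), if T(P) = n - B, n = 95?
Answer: 2*√50053 ≈ 447.45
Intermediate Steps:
T(P) = 362 (T(P) = 95 - 1*(-267) = 95 + 267 = 362)
√(199850 + T(-416)) = √(199850 + 362) = √200212 = 2*√50053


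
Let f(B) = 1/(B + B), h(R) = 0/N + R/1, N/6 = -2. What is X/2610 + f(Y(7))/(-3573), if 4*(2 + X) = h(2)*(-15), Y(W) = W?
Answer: -5899/1611820 ≈ -0.0036598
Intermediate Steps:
N = -12 (N = 6*(-2) = -12)
h(R) = R (h(R) = 0/(-12) + R/1 = 0*(-1/12) + R*1 = 0 + R = R)
X = -19/2 (X = -2 + (2*(-15))/4 = -2 + (¼)*(-30) = -2 - 15/2 = -19/2 ≈ -9.5000)
f(B) = 1/(2*B)
X/2610 + f(Y(7))/(-3573) = -19/2/2610 + ((½)/7)/(-3573) = -19/2*1/2610 + ((½)*(⅐))*(-1/3573) = -19/5220 + (1/14)*(-1/3573) = -19/5220 - 1/50022 = -5899/1611820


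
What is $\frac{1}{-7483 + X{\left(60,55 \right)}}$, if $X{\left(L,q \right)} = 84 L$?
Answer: $- \frac{1}{2443} \approx -0.00040933$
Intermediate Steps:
$\frac{1}{-7483 + X{\left(60,55 \right)}} = \frac{1}{-7483 + 84 \cdot 60} = \frac{1}{-7483 + 5040} = \frac{1}{-2443} = - \frac{1}{2443}$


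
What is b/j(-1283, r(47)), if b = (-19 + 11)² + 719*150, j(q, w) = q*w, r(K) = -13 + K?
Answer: -53957/21811 ≈ -2.4738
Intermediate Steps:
b = 107914 (b = (-8)² + 107850 = 64 + 107850 = 107914)
b/j(-1283, r(47)) = 107914/((-1283*(-13 + 47))) = 107914/((-1283*34)) = 107914/(-43622) = 107914*(-1/43622) = -53957/21811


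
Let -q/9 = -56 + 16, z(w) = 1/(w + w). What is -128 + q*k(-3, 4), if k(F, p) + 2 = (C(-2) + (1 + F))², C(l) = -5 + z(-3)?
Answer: 17642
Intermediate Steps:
z(w) = 1/(2*w)
q = 360 (q = -9*(-56 + 16) = -9*(-40) = 360)
C(l) = -31/6 (C(l) = -5 + (½)/(-3) = -5 + (½)*(-⅓) = -5 - ⅙ = -31/6)
k(F, p) = -2 + (-25/6 + F)² (k(F, p) = -2 + (-31/6 + (1 + F))² = -2 + (-25/6 + F)²)
-128 + q*k(-3, 4) = -128 + 360*(-2 + (-25 + 6*(-3))²/36) = -128 + 360*(-2 + (-25 - 18)²/36) = -128 + 360*(-2 + (1/36)*(-43)²) = -128 + 360*(-2 + (1/36)*1849) = -128 + 360*(-2 + 1849/36) = -128 + 360*(1777/36) = -128 + 17770 = 17642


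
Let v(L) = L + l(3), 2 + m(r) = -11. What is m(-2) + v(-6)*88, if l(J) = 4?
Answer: -189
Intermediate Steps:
m(r) = -13 (m(r) = -2 - 11 = -13)
v(L) = 4 + L (v(L) = L + 4 = 4 + L)
m(-2) + v(-6)*88 = -13 + (4 - 6)*88 = -13 - 2*88 = -13 - 176 = -189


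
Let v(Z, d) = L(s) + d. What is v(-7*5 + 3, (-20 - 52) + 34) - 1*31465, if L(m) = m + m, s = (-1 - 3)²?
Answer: -31471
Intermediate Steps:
s = 16 (s = (-4)² = 16)
L(m) = 2*m
v(Z, d) = 32 + d (v(Z, d) = 2*16 + d = 32 + d)
v(-7*5 + 3, (-20 - 52) + 34) - 1*31465 = (32 + ((-20 - 52) + 34)) - 1*31465 = (32 + (-72 + 34)) - 31465 = (32 - 38) - 31465 = -6 - 31465 = -31471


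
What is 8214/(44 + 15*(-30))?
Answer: -4107/203 ≈ -20.232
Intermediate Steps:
8214/(44 + 15*(-30)) = 8214/(44 - 450) = 8214/(-406) = 8214*(-1/406) = -4107/203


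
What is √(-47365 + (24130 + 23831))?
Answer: 2*√149 ≈ 24.413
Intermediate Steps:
√(-47365 + (24130 + 23831)) = √(-47365 + 47961) = √596 = 2*√149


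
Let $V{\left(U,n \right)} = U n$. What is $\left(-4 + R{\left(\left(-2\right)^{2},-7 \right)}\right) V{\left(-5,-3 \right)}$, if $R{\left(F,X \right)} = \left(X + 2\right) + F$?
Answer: $-75$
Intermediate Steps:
$R{\left(F,X \right)} = 2 + F + X$ ($R{\left(F,X \right)} = \left(2 + X\right) + F = 2 + F + X$)
$\left(-4 + R{\left(\left(-2\right)^{2},-7 \right)}\right) V{\left(-5,-3 \right)} = \left(-4 + \left(2 + \left(-2\right)^{2} - 7\right)\right) \left(\left(-5\right) \left(-3\right)\right) = \left(-4 + \left(2 + 4 - 7\right)\right) 15 = \left(-4 - 1\right) 15 = \left(-5\right) 15 = -75$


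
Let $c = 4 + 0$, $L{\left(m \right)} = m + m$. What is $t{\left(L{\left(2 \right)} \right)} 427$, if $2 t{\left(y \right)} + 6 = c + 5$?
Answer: $\frac{1281}{2} \approx 640.5$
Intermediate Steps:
$L{\left(m \right)} = 2 m$
$c = 4$
$t{\left(y \right)} = \frac{3}{2}$ ($t{\left(y \right)} = -3 + \frac{4 + 5}{2} = -3 + \frac{1}{2} \cdot 9 = -3 + \frac{9}{2} = \frac{3}{2}$)
$t{\left(L{\left(2 \right)} \right)} 427 = \frac{3}{2} \cdot 427 = \frac{1281}{2}$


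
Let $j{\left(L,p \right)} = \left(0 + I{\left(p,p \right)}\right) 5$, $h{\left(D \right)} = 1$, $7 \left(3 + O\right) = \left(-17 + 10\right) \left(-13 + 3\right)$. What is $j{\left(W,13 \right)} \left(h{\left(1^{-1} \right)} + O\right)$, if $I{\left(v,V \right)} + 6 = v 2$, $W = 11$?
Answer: $800$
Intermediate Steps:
$I{\left(v,V \right)} = -6 + 2 v$ ($I{\left(v,V \right)} = -6 + v 2 = -6 + 2 v$)
$O = 7$ ($O = -3 + \frac{\left(-17 + 10\right) \left(-13 + 3\right)}{7} = -3 + \frac{\left(-7\right) \left(-10\right)}{7} = -3 + \frac{1}{7} \cdot 70 = -3 + 10 = 7$)
$j{\left(L,p \right)} = -30 + 10 p$ ($j{\left(L,p \right)} = \left(0 + \left(-6 + 2 p\right)\right) 5 = \left(-6 + 2 p\right) 5 = -30 + 10 p$)
$j{\left(W,13 \right)} \left(h{\left(1^{-1} \right)} + O\right) = \left(-30 + 10 \cdot 13\right) \left(1 + 7\right) = \left(-30 + 130\right) 8 = 100 \cdot 8 = 800$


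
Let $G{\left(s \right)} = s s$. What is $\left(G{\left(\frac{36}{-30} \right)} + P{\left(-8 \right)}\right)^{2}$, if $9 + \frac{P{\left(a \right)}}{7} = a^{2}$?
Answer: $\frac{93334921}{625} \approx 1.4934 \cdot 10^{5}$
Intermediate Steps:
$G{\left(s \right)} = s^{2}$
$P{\left(a \right)} = -63 + 7 a^{2}$
$\left(G{\left(\frac{36}{-30} \right)} + P{\left(-8 \right)}\right)^{2} = \left(\left(\frac{36}{-30}\right)^{2} - \left(63 - 7 \left(-8\right)^{2}\right)\right)^{2} = \left(\left(36 \left(- \frac{1}{30}\right)\right)^{2} + \left(-63 + 7 \cdot 64\right)\right)^{2} = \left(\left(- \frac{6}{5}\right)^{2} + \left(-63 + 448\right)\right)^{2} = \left(\frac{36}{25} + 385\right)^{2} = \left(\frac{9661}{25}\right)^{2} = \frac{93334921}{625}$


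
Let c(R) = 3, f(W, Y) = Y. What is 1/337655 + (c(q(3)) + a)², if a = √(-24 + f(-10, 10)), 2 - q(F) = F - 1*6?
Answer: -1688274/337655 + 6*I*√14 ≈ -5.0 + 22.45*I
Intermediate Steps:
q(F) = 8 - F (q(F) = 2 - (F - 1*6) = 2 - (F - 6) = 2 - (-6 + F) = 2 + (6 - F) = 8 - F)
a = I*√14 (a = √(-24 + 10) = √(-14) = I*√14 ≈ 3.7417*I)
1/337655 + (c(q(3)) + a)² = 1/337655 + (3 + I*√14)²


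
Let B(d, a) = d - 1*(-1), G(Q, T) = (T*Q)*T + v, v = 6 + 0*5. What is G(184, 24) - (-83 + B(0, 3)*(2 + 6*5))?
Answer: 106041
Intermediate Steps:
v = 6 (v = 6 + 0 = 6)
G(Q, T) = 6 + Q*T² (G(Q, T) = (T*Q)*T + 6 = (Q*T)*T + 6 = Q*T² + 6 = 6 + Q*T²)
B(d, a) = 1 + d (B(d, a) = d + 1 = 1 + d)
G(184, 24) - (-83 + B(0, 3)*(2 + 6*5)) = (6 + 184*24²) - (-83 + (1 + 0)*(2 + 6*5)) = (6 + 184*576) - (-83 + 1*(2 + 30)) = (6 + 105984) - (-83 + 1*32) = 105990 - (-83 + 32) = 105990 - 1*(-51) = 105990 + 51 = 106041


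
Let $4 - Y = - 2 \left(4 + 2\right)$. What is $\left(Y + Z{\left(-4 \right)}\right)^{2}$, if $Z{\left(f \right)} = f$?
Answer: $144$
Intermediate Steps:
$Y = 16$ ($Y = 4 - - 2 \left(4 + 2\right) = 4 - \left(-2\right) 6 = 4 - -12 = 4 + 12 = 16$)
$\left(Y + Z{\left(-4 \right)}\right)^{2} = \left(16 - 4\right)^{2} = 12^{2} = 144$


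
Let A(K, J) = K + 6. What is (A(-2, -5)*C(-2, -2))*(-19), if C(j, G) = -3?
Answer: 228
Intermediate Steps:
A(K, J) = 6 + K
(A(-2, -5)*C(-2, -2))*(-19) = ((6 - 2)*(-3))*(-19) = (4*(-3))*(-19) = -12*(-19) = 228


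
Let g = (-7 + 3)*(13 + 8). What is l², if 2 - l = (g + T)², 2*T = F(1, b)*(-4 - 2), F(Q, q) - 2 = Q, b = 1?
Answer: 74770609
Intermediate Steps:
F(Q, q) = 2 + Q
g = -84 (g = -4*21 = -84)
T = -9 (T = ((2 + 1)*(-4 - 2))/2 = (3*(-6))/2 = (½)*(-18) = -9)
l = -8647 (l = 2 - (-84 - 9)² = 2 - 1*(-93)² = 2 - 1*8649 = 2 - 8649 = -8647)
l² = (-8647)² = 74770609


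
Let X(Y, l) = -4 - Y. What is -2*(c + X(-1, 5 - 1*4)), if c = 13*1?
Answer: -20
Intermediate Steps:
c = 13
-2*(c + X(-1, 5 - 1*4)) = -2*(13 + (-4 - 1*(-1))) = -2*(13 + (-4 + 1)) = -2*(13 - 3) = -2*10 = -20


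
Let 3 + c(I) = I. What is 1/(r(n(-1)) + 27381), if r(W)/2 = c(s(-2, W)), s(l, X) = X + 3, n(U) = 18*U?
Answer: 1/27345 ≈ 3.6570e-5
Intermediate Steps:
s(l, X) = 3 + X
c(I) = -3 + I
r(W) = 2*W (r(W) = 2*(-3 + (3 + W)) = 2*W)
1/(r(n(-1)) + 27381) = 1/(2*(18*(-1)) + 27381) = 1/(2*(-18) + 27381) = 1/(-36 + 27381) = 1/27345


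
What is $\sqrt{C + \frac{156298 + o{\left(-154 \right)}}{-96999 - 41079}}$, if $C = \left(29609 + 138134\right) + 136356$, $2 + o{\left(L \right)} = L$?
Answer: $\frac{\sqrt{161049674712090}}{23013} \approx 551.45$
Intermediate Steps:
$o{\left(L \right)} = -2 + L$
$C = 304099$ ($C = 167743 + 136356 = 304099$)
$\sqrt{C + \frac{156298 + o{\left(-154 \right)}}{-96999 - 41079}} = \sqrt{304099 + \frac{156298 - 156}{-96999 - 41079}} = \sqrt{304099 + \frac{156298 - 156}{-138078}} = \sqrt{304099 + 156142 \left(- \frac{1}{138078}\right)} = \sqrt{304099 - \frac{78071}{69039}} = \sqrt{\frac{20994612790}{69039}} = \frac{\sqrt{161049674712090}}{23013}$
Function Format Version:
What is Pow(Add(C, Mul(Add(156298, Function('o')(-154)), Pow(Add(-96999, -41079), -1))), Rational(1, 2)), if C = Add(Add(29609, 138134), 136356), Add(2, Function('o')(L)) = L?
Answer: Mul(Rational(1, 23013), Pow(161049674712090, Rational(1, 2))) ≈ 551.45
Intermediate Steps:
Function('o')(L) = Add(-2, L)
C = 304099 (C = Add(167743, 136356) = 304099)
Pow(Add(C, Mul(Add(156298, Function('o')(-154)), Pow(Add(-96999, -41079), -1))), Rational(1, 2)) = Pow(Add(304099, Mul(Add(156298, Add(-2, -154)), Pow(Add(-96999, -41079), -1))), Rational(1, 2)) = Pow(Add(304099, Mul(Add(156298, -156), Pow(-138078, -1))), Rational(1, 2)) = Pow(Add(304099, Mul(156142, Rational(-1, 138078))), Rational(1, 2)) = Pow(Add(304099, Rational(-78071, 69039)), Rational(1, 2)) = Pow(Rational(20994612790, 69039), Rational(1, 2)) = Mul(Rational(1, 23013), Pow(161049674712090, Rational(1, 2)))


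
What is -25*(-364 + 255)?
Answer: 2725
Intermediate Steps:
-25*(-364 + 255) = -25*(-109) = 2725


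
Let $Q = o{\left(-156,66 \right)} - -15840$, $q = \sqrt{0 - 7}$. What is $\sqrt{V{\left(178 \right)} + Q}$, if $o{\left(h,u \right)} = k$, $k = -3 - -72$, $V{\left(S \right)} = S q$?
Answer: $\sqrt{15909 + 178 i \sqrt{7}} \approx 126.14 + 1.867 i$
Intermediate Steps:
$q = i \sqrt{7}$ ($q = \sqrt{-7} = i \sqrt{7} \approx 2.6458 i$)
$V{\left(S \right)} = i S \sqrt{7}$ ($V{\left(S \right)} = S i \sqrt{7} = i S \sqrt{7}$)
$k = 69$ ($k = -3 + 72 = 69$)
$o{\left(h,u \right)} = 69$
$Q = 15909$ ($Q = 69 - -15840 = 69 + 15840 = 15909$)
$\sqrt{V{\left(178 \right)} + Q} = \sqrt{i 178 \sqrt{7} + 15909} = \sqrt{178 i \sqrt{7} + 15909} = \sqrt{15909 + 178 i \sqrt{7}}$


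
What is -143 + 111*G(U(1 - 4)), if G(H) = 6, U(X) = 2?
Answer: 523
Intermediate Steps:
-143 + 111*G(U(1 - 4)) = -143 + 111*6 = -143 + 666 = 523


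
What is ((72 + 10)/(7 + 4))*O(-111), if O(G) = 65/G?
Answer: -5330/1221 ≈ -4.3653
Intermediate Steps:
((72 + 10)/(7 + 4))*O(-111) = ((72 + 10)/(7 + 4))*(65/(-111)) = (82/11)*(65*(-1/111)) = (82*(1/11))*(-65/111) = (82/11)*(-65/111) = -5330/1221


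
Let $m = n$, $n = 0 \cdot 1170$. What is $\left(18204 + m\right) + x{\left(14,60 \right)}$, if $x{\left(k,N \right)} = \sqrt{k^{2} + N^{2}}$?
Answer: $18204 + 2 \sqrt{949} \approx 18266.0$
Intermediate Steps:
$x{\left(k,N \right)} = \sqrt{N^{2} + k^{2}}$
$n = 0$
$m = 0$
$\left(18204 + m\right) + x{\left(14,60 \right)} = \left(18204 + 0\right) + \sqrt{60^{2} + 14^{2}} = 18204 + \sqrt{3600 + 196} = 18204 + \sqrt{3796} = 18204 + 2 \sqrt{949}$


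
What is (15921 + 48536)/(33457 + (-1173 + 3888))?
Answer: 64457/36172 ≈ 1.7820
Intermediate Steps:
(15921 + 48536)/(33457 + (-1173 + 3888)) = 64457/(33457 + 2715) = 64457/36172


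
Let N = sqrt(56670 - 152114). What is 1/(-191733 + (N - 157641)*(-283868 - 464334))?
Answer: I/(1496404*sqrt(23861) + 117947119749*I) ≈ 8.4783e-12 + 1.6616e-14*I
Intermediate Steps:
N = 2*I*sqrt(23861) (N = sqrt(-95444) = 2*I*sqrt(23861) ≈ 308.94*I)
1/(-191733 + (N - 157641)*(-283868 - 464334)) = 1/(-191733 + (2*I*sqrt(23861) - 157641)*(-283868 - 464334)) = 1/(-191733 + (-157641 + 2*I*sqrt(23861))*(-748202)) = 1/(-191733 + (117947311482 - 1496404*I*sqrt(23861))) = 1/(117947119749 - 1496404*I*sqrt(23861))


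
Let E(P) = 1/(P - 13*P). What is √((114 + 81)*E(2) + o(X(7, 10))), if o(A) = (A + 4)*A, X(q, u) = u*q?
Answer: 5*√3310/4 ≈ 71.916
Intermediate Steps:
X(q, u) = q*u
o(A) = A*(4 + A) (o(A) = (4 + A)*A = A*(4 + A))
E(P) = -1/(12*P) (E(P) = 1/(-12*P) = -1/(12*P))
√((114 + 81)*E(2) + o(X(7, 10))) = √((114 + 81)*(-1/12/2) + (7*10)*(4 + 7*10)) = √(195*(-1/12*½) + 70*(4 + 70)) = √(195*(-1/24) + 70*74) = √(-65/8 + 5180) = √(41375/8) = 5*√3310/4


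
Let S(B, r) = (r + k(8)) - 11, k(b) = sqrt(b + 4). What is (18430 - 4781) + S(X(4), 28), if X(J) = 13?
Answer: 13666 + 2*sqrt(3) ≈ 13669.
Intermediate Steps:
k(b) = sqrt(4 + b)
S(B, r) = -11 + r + 2*sqrt(3) (S(B, r) = (r + sqrt(4 + 8)) - 11 = (r + sqrt(12)) - 11 = (r + 2*sqrt(3)) - 11 = -11 + r + 2*sqrt(3))
(18430 - 4781) + S(X(4), 28) = (18430 - 4781) + (-11 + 28 + 2*sqrt(3)) = 13649 + (17 + 2*sqrt(3)) = 13666 + 2*sqrt(3)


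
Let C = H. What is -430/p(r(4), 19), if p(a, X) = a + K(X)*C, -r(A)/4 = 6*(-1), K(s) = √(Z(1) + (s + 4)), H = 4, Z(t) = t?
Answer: -215/4 + 215*√6/12 ≈ -9.8633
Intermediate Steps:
K(s) = √(5 + s) (K(s) = √(1 + (s + 4)) = √(1 + (4 + s)) = √(5 + s))
r(A) = 24 (r(A) = -24*(-1) = -4*(-6) = 24)
C = 4
p(a, X) = a + 4*√(5 + X) (p(a, X) = a + √(5 + X)*4 = a + 4*√(5 + X))
-430/p(r(4), 19) = -430/(24 + 4*√(5 + 19)) = -430/(24 + 4*√24) = -430/(24 + 4*(2*√6)) = -430/(24 + 8*√6)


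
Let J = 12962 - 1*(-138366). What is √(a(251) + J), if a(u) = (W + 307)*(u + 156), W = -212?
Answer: √189993 ≈ 435.88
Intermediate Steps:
J = 151328 (J = 12962 + 138366 = 151328)
a(u) = 14820 + 95*u (a(u) = (-212 + 307)*(u + 156) = 95*(156 + u) = 14820 + 95*u)
√(a(251) + J) = √((14820 + 95*251) + 151328) = √((14820 + 23845) + 151328) = √(38665 + 151328) = √189993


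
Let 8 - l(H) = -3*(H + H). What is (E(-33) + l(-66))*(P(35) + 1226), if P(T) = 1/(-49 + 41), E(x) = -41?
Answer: -4207203/8 ≈ -5.2590e+5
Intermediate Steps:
l(H) = 8 + 6*H (l(H) = 8 - (-3)*(H + H) = 8 - (-3)*2*H = 8 - (-6)*H = 8 + 6*H)
P(T) = -⅛ (P(T) = 1/(-8) = -⅛)
(E(-33) + l(-66))*(P(35) + 1226) = (-41 + (8 + 6*(-66)))*(-⅛ + 1226) = (-41 + (8 - 396))*(9807/8) = (-41 - 388)*(9807/8) = -429*9807/8 = -4207203/8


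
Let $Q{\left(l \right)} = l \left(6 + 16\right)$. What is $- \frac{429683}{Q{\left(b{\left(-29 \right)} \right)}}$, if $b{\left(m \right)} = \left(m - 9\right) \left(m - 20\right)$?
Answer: $- \frac{429683}{40964} \approx -10.489$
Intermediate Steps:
$b{\left(m \right)} = \left(-20 + m\right) \left(-9 + m\right)$ ($b{\left(m \right)} = \left(-9 + m\right) \left(-20 + m\right) = \left(-20 + m\right) \left(-9 + m\right)$)
$Q{\left(l \right)} = 22 l$ ($Q{\left(l \right)} = l 22 = 22 l$)
$- \frac{429683}{Q{\left(b{\left(-29 \right)} \right)}} = - \frac{429683}{22 \left(180 + \left(-29\right)^{2} - -841\right)} = - \frac{429683}{22 \left(180 + 841 + 841\right)} = - \frac{429683}{22 \cdot 1862} = - \frac{429683}{40964}$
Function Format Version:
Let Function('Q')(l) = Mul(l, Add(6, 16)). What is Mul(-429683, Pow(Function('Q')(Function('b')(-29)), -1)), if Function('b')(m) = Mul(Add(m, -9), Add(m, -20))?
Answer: Rational(-429683, 40964) ≈ -10.489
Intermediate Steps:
Function('b')(m) = Mul(Add(-20, m), Add(-9, m)) (Function('b')(m) = Mul(Add(-9, m), Add(-20, m)) = Mul(Add(-20, m), Add(-9, m)))
Function('Q')(l) = Mul(22, l) (Function('Q')(l) = Mul(l, 22) = Mul(22, l))
Mul(-429683, Pow(Function('Q')(Function('b')(-29)), -1)) = Mul(-429683, Pow(Mul(22, Add(180, Pow(-29, 2), Mul(-29, -29))), -1)) = Mul(-429683, Pow(Mul(22, Add(180, 841, 841)), -1)) = Mul(-429683, Pow(Mul(22, 1862), -1)) = Mul(-429683, Pow(40964, -1)) = Mul(-429683, Rational(1, 40964)) = Rational(-429683, 40964)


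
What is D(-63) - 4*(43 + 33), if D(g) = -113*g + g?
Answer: 6752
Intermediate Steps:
D(g) = -112*g
D(-63) - 4*(43 + 33) = -112*(-63) - 4*(43 + 33) = 7056 - 4*76 = 7056 - 304 = 6752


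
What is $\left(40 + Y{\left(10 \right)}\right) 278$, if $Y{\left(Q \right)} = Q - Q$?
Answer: $11120$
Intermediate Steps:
$Y{\left(Q \right)} = 0$
$\left(40 + Y{\left(10 \right)}\right) 278 = \left(40 + 0\right) 278 = 40 \cdot 278 = 11120$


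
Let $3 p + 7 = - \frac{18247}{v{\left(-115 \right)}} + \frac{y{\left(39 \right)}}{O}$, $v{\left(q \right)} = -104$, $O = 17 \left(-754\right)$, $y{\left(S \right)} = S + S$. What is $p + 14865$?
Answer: $\frac{2295111395}{153816} \approx 14921.0$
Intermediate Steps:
$y{\left(S \right)} = 2 S$
$O = -12818$
$p = \frac{8636555}{153816}$ ($p = - \frac{7}{3} + \frac{- \frac{18247}{-104} + \frac{2 \cdot 39}{-12818}}{3} = - \frac{7}{3} + \frac{\left(-18247\right) \left(- \frac{1}{104}\right) + 78 \left(- \frac{1}{12818}\right)}{3} = - \frac{7}{3} + \frac{\frac{18247}{104} - \frac{3}{493}}{3} = - \frac{7}{3} + \frac{1}{3} \cdot \frac{8995459}{51272} = - \frac{7}{3} + \frac{8995459}{153816} = \frac{8636555}{153816} \approx 56.149$)
$p + 14865 = \frac{8636555}{153816} + 14865 = \frac{2295111395}{153816}$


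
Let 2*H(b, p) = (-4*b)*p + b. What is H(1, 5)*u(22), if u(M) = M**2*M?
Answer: -101156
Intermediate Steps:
H(b, p) = b/2 - 2*b*p (H(b, p) = ((-4*b)*p + b)/2 = (-4*b*p + b)/2 = (b - 4*b*p)/2 = b/2 - 2*b*p)
u(M) = M**3
H(1, 5)*u(22) = ((1/2)*1*(1 - 4*5))*22**3 = ((1/2)*1*(1 - 20))*10648 = ((1/2)*1*(-19))*10648 = -19/2*10648 = -101156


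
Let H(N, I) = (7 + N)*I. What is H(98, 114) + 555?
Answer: 12525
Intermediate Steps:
H(N, I) = I*(7 + N)
H(98, 114) + 555 = 114*(7 + 98) + 555 = 114*105 + 555 = 11970 + 555 = 12525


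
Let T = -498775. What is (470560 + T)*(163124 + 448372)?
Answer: -17253359640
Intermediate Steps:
(470560 + T)*(163124 + 448372) = (470560 - 498775)*(163124 + 448372) = -28215*611496 = -17253359640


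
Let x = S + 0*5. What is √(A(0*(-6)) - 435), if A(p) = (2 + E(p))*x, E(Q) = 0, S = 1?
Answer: I*√433 ≈ 20.809*I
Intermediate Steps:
x = 1 (x = 1 + 0*5 = 1 + 0 = 1)
A(p) = 2 (A(p) = (2 + 0)*1 = 2*1 = 2)
√(A(0*(-6)) - 435) = √(2 - 435) = √(-433) = I*√433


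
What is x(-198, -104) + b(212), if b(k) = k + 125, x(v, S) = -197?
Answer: 140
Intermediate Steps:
b(k) = 125 + k
x(-198, -104) + b(212) = -197 + (125 + 212) = -197 + 337 = 140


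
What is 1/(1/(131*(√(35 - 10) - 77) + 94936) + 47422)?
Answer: 85504/4054770689 ≈ 2.1087e-5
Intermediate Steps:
1/(1/(131*(√(35 - 10) - 77) + 94936) + 47422) = 1/(1/(131*(√25 - 77) + 94936) + 47422) = 1/(1/(131*(5 - 77) + 94936) + 47422) = 1/(1/(131*(-72) + 94936) + 47422) = 1/(1/(-9432 + 94936) + 47422) = 1/(1/85504 + 47422) = 1/(4054770689/85504) = 85504/4054770689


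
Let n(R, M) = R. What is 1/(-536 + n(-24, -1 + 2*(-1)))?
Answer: -1/560 ≈ -0.0017857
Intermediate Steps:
1/(-536 + n(-24, -1 + 2*(-1))) = 1/(-536 - 24) = 1/(-560) = -1/560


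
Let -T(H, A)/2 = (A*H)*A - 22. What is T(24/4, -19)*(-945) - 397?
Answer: 4051763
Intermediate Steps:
T(H, A) = 44 - 2*H*A² (T(H, A) = -2*((A*H)*A - 22) = -2*(H*A² - 22) = -2*(-22 + H*A²) = 44 - 2*H*A²)
T(24/4, -19)*(-945) - 397 = (44 - 2*24/4*(-19)²)*(-945) - 397 = (44 - 2*24*(¼)*361)*(-945) - 397 = (44 - 2*6*361)*(-945) - 397 = (44 - 4332)*(-945) - 397 = -4288*(-945) - 397 = 4052160 - 397 = 4051763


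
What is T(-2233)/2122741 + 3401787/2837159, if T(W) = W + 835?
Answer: 7217146389885/6022553732819 ≈ 1.1984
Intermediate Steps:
T(W) = 835 + W
T(-2233)/2122741 + 3401787/2837159 = (835 - 2233)/2122741 + 3401787/2837159 = -1398*1/2122741 + 3401787*(1/2837159) = -1398/2122741 + 3401787/2837159 = 7217146389885/6022553732819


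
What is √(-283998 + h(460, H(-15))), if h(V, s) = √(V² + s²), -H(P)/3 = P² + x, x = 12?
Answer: √(-283998 + √717121) ≈ 532.12*I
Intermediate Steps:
H(P) = -36 - 3*P² (H(P) = -3*(P² + 12) = -3*(12 + P²) = -36 - 3*P²)
√(-283998 + h(460, H(-15))) = √(-283998 + √(460² + (-36 - 3*(-15)²)²)) = √(-283998 + √(211600 + (-36 - 3*225)²)) = √(-283998 + √(211600 + (-36 - 675)²)) = √(-283998 + √(211600 + (-711)²)) = √(-283998 + √(211600 + 505521)) = √(-283998 + √717121)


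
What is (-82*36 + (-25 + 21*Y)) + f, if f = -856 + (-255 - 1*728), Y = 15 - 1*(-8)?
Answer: -4333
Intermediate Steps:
Y = 23 (Y = 15 + 8 = 23)
f = -1839 (f = -856 + (-255 - 728) = -856 - 983 = -1839)
(-82*36 + (-25 + 21*Y)) + f = (-82*36 + (-25 + 21*23)) - 1839 = (-2952 + (-25 + 483)) - 1839 = (-2952 + 458) - 1839 = -2494 - 1839 = -4333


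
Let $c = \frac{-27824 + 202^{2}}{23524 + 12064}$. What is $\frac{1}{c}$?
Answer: $\frac{8897}{3245} \approx 2.7418$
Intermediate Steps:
$c = \frac{3245}{8897}$ ($c = \frac{-27824 + 40804}{35588} = 12980 \cdot \frac{1}{35588} = \frac{3245}{8897} \approx 0.36473$)
$\frac{1}{c} = \frac{1}{\frac{3245}{8897}} = \frac{8897}{3245}$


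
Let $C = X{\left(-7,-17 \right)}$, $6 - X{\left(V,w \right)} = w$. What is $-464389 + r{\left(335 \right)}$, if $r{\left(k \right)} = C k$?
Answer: $-456684$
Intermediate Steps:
$X{\left(V,w \right)} = 6 - w$
$C = 23$ ($C = 6 - -17 = 6 + 17 = 23$)
$r{\left(k \right)} = 23 k$
$-464389 + r{\left(335 \right)} = -464389 + 23 \cdot 335 = -464389 + 7705 = -456684$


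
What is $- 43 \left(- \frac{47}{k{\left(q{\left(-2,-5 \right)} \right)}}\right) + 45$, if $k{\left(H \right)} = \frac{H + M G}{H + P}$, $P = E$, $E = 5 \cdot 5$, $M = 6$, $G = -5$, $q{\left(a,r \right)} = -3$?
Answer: $- \frac{3907}{3} \approx -1302.3$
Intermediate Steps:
$E = 25$
$P = 25$
$k{\left(H \right)} = \frac{-30 + H}{25 + H}$ ($k{\left(H \right)} = \frac{H + 6 \left(-5\right)}{H + 25} = \frac{H - 30}{25 + H} = \frac{-30 + H}{25 + H}$)
$- 43 \left(- \frac{47}{k{\left(q{\left(-2,-5 \right)} \right)}}\right) + 45 = - 43 \left(- \frac{47}{\frac{1}{25 - 3} \left(-30 - 3\right)}\right) + 45 = - 43 \left(- \frac{47}{\frac{1}{22} \left(-33\right)}\right) + 45 = - 43 \left(- \frac{47}{- \frac{3}{2}}\right) + 45 = - 43 \left(\left(-47\right) \left(- \frac{2}{3}\right)\right) + 45 = \left(-43\right) \frac{94}{3} + 45 = - \frac{4042}{3} + 45 = - \frac{3907}{3}$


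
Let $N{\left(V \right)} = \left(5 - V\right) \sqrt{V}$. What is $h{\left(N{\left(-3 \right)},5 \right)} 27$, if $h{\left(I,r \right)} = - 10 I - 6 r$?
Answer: $-810 - 2160 i \sqrt{3} \approx -810.0 - 3741.2 i$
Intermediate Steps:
$N{\left(V \right)} = \sqrt{V} \left(5 - V\right)$
$h{\left(N{\left(-3 \right)},5 \right)} 27 = \left(- 10 \sqrt{-3} \left(5 - -3\right) - 30\right) 27 = \left(- 10 i \sqrt{3} \left(5 + 3\right) - 30\right) 27 = \left(- 10 i \sqrt{3} \cdot 8 - 30\right) 27 = \left(- 10 \cdot 8 i \sqrt{3} - 30\right) 27 = \left(- 80 i \sqrt{3} - 30\right) 27 = \left(-30 - 80 i \sqrt{3}\right) 27 = -810 - 2160 i \sqrt{3}$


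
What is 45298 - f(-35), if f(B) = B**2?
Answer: 44073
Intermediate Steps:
45298 - f(-35) = 45298 - 1*(-35)**2 = 45298 - 1*1225 = 45298 - 1225 = 44073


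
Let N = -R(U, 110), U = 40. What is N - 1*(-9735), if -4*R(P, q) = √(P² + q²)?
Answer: 9735 + 5*√137/2 ≈ 9764.3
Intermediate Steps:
R(P, q) = -√(P² + q²)/4
N = 5*√137/2 (N = -(-1)*√(40² + 110²)/4 = -(-1)*√(1600 + 12100)/4 = -(-1)*√13700/4 = -(-1)*10*√137/4 = -(-5)*√137/2 = 5*√137/2 ≈ 29.262)
N - 1*(-9735) = 5*√137/2 - 1*(-9735) = 5*√137/2 + 9735 = 9735 + 5*√137/2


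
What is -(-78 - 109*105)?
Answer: 11523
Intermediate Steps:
-(-78 - 109*105) = -(-78 - 11445) = -1*(-11523) = 11523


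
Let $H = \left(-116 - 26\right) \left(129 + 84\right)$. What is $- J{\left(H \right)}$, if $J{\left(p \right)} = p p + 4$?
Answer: $-914820520$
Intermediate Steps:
$H = -30246$ ($H = \left(-142\right) 213 = -30246$)
$J{\left(p \right)} = 4 + p^{2}$ ($J{\left(p \right)} = p^{2} + 4 = 4 + p^{2}$)
$- J{\left(H \right)} = - (4 + \left(-30246\right)^{2}) = - (4 + 914820516) = \left(-1\right) 914820520 = -914820520$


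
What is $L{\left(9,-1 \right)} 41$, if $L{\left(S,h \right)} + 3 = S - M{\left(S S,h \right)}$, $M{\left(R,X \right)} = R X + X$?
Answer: $3608$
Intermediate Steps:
$M{\left(R,X \right)} = X + R X$
$L{\left(S,h \right)} = -3 + S - h \left(1 + S^{2}\right)$ ($L{\left(S,h \right)} = -3 + \left(S - h \left(1 + S S\right)\right) = -3 + \left(S - h \left(1 + S^{2}\right)\right) = -3 + S - h \left(1 + S^{2}\right)$)
$L{\left(9,-1 \right)} 41 = \left(-3 + 9 - - (1 + 9^{2})\right) 41 = \left(-3 + 9 - - (1 + 81)\right) 41 = \left(-3 + 9 - \left(-1\right) 82\right) 41 = \left(-3 + 9 + 82\right) 41 = 88 \cdot 41 = 3608$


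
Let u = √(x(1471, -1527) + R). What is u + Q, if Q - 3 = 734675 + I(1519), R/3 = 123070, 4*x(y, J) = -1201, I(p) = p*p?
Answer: 3042039 + √1475639/2 ≈ 3.0426e+6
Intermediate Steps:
I(p) = p²
x(y, J) = -1201/4 (x(y, J) = (¼)*(-1201) = -1201/4)
R = 369210 (R = 3*123070 = 369210)
u = √1475639/2 (u = √(-1201/4 + 369210) = √(1475639/4) = √1475639/2 ≈ 607.38)
Q = 3042039 (Q = 3 + (734675 + 1519²) = 3 + (734675 + 2307361) = 3 + 3042036 = 3042039)
u + Q = √1475639/2 + 3042039 = 3042039 + √1475639/2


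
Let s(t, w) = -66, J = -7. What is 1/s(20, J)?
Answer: -1/66 ≈ -0.015152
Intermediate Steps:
1/s(20, J) = 1/(-66) = -1/66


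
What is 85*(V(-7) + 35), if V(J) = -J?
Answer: 3570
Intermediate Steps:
85*(V(-7) + 35) = 85*(-1*(-7) + 35) = 85*(7 + 35) = 85*42 = 3570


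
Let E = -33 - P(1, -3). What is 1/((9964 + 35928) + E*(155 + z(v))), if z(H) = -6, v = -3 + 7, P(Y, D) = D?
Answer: 1/41422 ≈ 2.4142e-5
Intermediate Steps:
v = 4
E = -30 (E = -33 - 1*(-3) = -33 + 3 = -30)
1/((9964 + 35928) + E*(155 + z(v))) = 1/((9964 + 35928) - 30*(155 - 6)) = 1/(45892 - 30*149) = 1/(45892 - 4470) = 1/41422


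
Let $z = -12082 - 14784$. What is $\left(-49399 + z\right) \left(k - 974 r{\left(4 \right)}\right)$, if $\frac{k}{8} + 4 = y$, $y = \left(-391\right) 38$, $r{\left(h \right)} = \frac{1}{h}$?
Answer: $\frac{18172347935}{2} \approx 9.0862 \cdot 10^{9}$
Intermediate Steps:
$y = -14858$
$k = -118896$ ($k = -32 + 8 \left(-14858\right) = -32 - 118864 = -118896$)
$z = -26866$
$\left(-49399 + z\right) \left(k - 974 r{\left(4 \right)}\right) = \left(-49399 - 26866\right) \left(-118896 - \frac{974}{4}\right) = - 76265 \left(-118896 - \frac{487}{2}\right) = \left(-76265\right) \left(- \frac{238279}{2}\right) = \frac{18172347935}{2}$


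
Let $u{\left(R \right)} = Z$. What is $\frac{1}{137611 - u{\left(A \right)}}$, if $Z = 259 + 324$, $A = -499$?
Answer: $\frac{1}{137028} \approx 7.2978 \cdot 10^{-6}$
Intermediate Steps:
$Z = 583$
$u{\left(R \right)} = 583$
$\frac{1}{137611 - u{\left(A \right)}} = \frac{1}{137611 - 583} = \frac{1}{137028}$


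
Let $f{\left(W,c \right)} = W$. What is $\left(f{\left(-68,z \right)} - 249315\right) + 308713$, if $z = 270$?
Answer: $59330$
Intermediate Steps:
$\left(f{\left(-68,z \right)} - 249315\right) + 308713 = \left(-68 - 249315\right) + 308713 = -249383 + 308713 = 59330$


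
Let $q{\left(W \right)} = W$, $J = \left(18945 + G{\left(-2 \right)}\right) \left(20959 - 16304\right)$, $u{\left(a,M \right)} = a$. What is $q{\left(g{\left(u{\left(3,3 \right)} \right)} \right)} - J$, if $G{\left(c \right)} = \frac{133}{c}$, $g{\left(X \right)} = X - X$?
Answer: $- \frac{175758835}{2} \approx -8.7879 \cdot 10^{7}$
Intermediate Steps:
$g{\left(X \right)} = 0$
$J = \frac{175758835}{2}$ ($J = \left(18945 + \frac{133}{-2}\right) \left(20959 - 16304\right) = \left(18945 + 133 \left(- \frac{1}{2}\right)\right) 4655 = \left(18945 - \frac{133}{2}\right) 4655 = \frac{37757}{2} \cdot 4655 = \frac{175758835}{2} \approx 8.7879 \cdot 10^{7}$)
$q{\left(g{\left(u{\left(3,3 \right)} \right)} \right)} - J = 0 - \frac{175758835}{2} = - \frac{175758835}{2}$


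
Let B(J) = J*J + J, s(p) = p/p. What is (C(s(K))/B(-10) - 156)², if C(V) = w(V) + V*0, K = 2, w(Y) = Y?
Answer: 197093521/8100 ≈ 24333.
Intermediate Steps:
s(p) = 1
B(J) = J + J² (B(J) = J² + J = J + J²)
C(V) = V (C(V) = V + V*0 = V + 0 = V)
(C(s(K))/B(-10) - 156)² = (1/(-10*(1 - 10)) - 156)² = (1/(-10*(-9)) - 156)² = (1/90 - 156)² = (-14039/90)² = 197093521/8100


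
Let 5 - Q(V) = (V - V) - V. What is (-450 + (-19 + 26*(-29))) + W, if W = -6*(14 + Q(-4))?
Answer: -1313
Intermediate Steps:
Q(V) = 5 + V (Q(V) = 5 - ((V - V) - V) = 5 - (0 - V) = 5 - (-1)*V = 5 + V)
W = -90 (W = -6*(14 + (5 - 4)) = -6*(14 + 1) = -6*15 = -90)
(-450 + (-19 + 26*(-29))) + W = (-450 + (-19 + 26*(-29))) - 90 = (-450 + (-19 - 754)) - 90 = (-450 - 773) - 90 = -1223 - 90 = -1313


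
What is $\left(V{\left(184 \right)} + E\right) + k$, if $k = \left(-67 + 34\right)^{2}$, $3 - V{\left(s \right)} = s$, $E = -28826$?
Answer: $-27918$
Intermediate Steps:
$V{\left(s \right)} = 3 - s$
$k = 1089$ ($k = \left(-33\right)^{2} = 1089$)
$\left(V{\left(184 \right)} + E\right) + k = \left(\left(3 - 184\right) - 28826\right) + 1089 = \left(-181 - 28826\right) + 1089 = -29007 + 1089 = -27918$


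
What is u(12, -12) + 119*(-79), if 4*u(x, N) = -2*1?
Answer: -18803/2 ≈ -9401.5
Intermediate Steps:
u(x, N) = -½ (u(x, N) = (-2*1)/4 = (¼)*(-2) = -½)
u(12, -12) + 119*(-79) = -½ + 119*(-79) = -½ - 9401 = -18803/2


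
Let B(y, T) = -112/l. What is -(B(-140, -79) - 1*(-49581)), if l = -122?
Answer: -3024497/61 ≈ -49582.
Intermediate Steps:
B(y, T) = 56/61 (B(y, T) = -112/(-122) = -112*(-1/122) = 56/61)
-(B(-140, -79) - 1*(-49581)) = -(56/61 - 1*(-49581)) = -(56/61 + 49581) = -1*3024497/61 = -3024497/61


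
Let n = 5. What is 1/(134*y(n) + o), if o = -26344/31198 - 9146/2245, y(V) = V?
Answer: 35019755/23290996256 ≈ 0.0015036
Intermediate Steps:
o = -172239594/35019755 (o = -26344*1/31198 - 9146*1/2245 = -13172/15599 - 9146/2245 = -172239594/35019755 ≈ -4.9184)
1/(134*y(n) + o) = 1/(134*5 - 172239594/35019755) = 1/(670 - 172239594/35019755) = 1/(23290996256/35019755) = 35019755/23290996256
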